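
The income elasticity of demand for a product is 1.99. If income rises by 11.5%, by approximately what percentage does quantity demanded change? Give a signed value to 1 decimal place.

22.9

%ΔQ ≈ E × %ΔI = (1.99) × (11.5%) ≈ 22.9%.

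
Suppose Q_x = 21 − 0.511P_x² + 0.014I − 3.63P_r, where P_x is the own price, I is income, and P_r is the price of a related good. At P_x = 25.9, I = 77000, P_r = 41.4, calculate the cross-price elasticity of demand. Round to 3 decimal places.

-0.248

Evaluating quantity at (P_x, I, P_r) gives Q_x = 21 − 0.511(25.9)² + 0.014(77000) − 3.63(41.4) = 21 − 342.7839 + 1078 − 150.282 = 605.9341.
∂Q_x/∂P_r = −3.63, so E_xy = -3.63·(41.4/605.9341) ≈ -0.248.
E_xy < 0: the goods are complements.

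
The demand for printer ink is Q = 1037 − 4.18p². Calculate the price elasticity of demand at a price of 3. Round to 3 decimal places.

At p = 3, Q = 999.38.
dQ/dp = −2·4.18·p = −25.08.
Point elasticity E = (dQ/dp)·(p/Q) = -25.08 × 3/999.38 ≈ -0.075.
|E| < 1, so demand is inelastic at this price.

-0.075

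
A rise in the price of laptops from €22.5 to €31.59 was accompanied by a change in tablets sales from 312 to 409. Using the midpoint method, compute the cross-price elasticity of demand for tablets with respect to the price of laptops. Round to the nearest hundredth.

%ΔQ_x = (409 − 312)/[(312+409)/2] = 97/360.5 ≈ 0.2691.
%ΔP_y = (31.59 − 22.5)/[(22.5+31.59)/2] ≈ 0.3361.
E_xy = 0.2691/0.3361 ≈ 0.80.
E_xy > 0, so tablets and laptops are substitutes.

0.80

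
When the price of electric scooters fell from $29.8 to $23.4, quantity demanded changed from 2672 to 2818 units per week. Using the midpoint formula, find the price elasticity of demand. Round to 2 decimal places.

%ΔQ = (2818 − 2672)/[(2672 + 2818)/2] = 146/2745 ≈ 0.0532.
%ΔP = (23.4 − 29.8)/[(29.8 + 23.4)/2] = -6.4/26.6 ≈ -0.2406.
Arc elasticity E = %ΔQ/%ΔP ≈ 0.0532/-0.2406 ≈ -0.22.
|E| < 1: demand is inelastic over this range.

-0.22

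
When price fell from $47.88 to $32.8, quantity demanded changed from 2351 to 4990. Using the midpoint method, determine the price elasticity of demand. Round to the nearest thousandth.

%Δq = (4990 − 2351)/[(2351 + 4990)/2] = 2639/3670.5 ≈ 0.7190.
%ΔP = (32.8 − 47.88)/[(47.88 + 32.8)/2] = -15.08/40.34 ≈ -0.3738.
Arc elasticity E = %Δq/%ΔP ≈ 0.7190/-0.3738 ≈ -1.923.
|E| > 1: demand is elastic over this range.

-1.923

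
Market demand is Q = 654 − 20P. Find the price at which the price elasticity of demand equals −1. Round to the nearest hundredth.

For linear demand Q = a − bP, E = −bP/(a − bP). |E| = 1 ⇒ bP = a − bP ⇒ P = a/(2b).
P = 654/(2·20) = 16.35.

16.35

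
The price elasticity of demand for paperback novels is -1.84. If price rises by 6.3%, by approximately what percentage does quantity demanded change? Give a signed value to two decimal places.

%ΔQ ≈ E × %ΔP = (-1.84) × (6.3%) ≈ -11.59%.

-11.59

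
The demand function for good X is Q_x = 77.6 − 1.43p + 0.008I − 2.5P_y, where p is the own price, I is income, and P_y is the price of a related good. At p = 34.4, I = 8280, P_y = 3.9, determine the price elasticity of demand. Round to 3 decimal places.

-0.579

At the given point, Q_x = 77.6 − 1.43(34.4) + 0.008(8280) − 2.5(3.9) = 77.6 − 49.192 + 66.24 − 9.75 = 84.898.
∂Q_x/∂p = −1.43, so E_p = (−1.43)·(34.4/84.898) ≈ -0.579.
|E_p| < 1: demand is inelastic.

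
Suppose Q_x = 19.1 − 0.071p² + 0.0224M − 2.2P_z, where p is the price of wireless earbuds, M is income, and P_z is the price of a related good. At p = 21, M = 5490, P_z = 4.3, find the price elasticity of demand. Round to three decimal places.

Substituting, Q_x = 19.1 − 0.071(21)² + 0.0224(5490) − 2.2(4.3) = 19.1 − 31.311 + 122.976 − 9.46 = 101.305.
∂Q_x/∂p = −2·0.071·p = -2.982, so E_p = -2.982·(21/101.305) ≈ -0.618.
|E_p| < 1: demand is inelastic.

-0.618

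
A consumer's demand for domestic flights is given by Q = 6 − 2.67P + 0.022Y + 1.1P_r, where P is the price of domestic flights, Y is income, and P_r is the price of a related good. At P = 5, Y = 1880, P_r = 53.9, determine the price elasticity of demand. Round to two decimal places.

First evaluate Q: 6 − 2.67(5) + 0.022(1880) + 1.1(53.9) = 6 − 13.35 + 41.36 + 59.29 = 93.3.
∂Q/∂P = −2.67, so E_p = (−2.67)·(5/93.3) ≈ -0.14.
|E_p| < 1: demand is inelastic.

-0.14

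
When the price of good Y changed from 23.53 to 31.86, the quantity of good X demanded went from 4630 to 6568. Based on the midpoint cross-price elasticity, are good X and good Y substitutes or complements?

%ΔQ_x = (6568 − 4630)/[(4630+6568)/2] = 1938/5599 ≈ 0.3461.
%ΔP_y = (31.86 − 23.53)/[(23.53+31.86)/2] ≈ 0.3008.
E_xy = 0.3461/0.3008 ≈ 1.151.
E_xy > 0, so the goods are substitutes.

substitutes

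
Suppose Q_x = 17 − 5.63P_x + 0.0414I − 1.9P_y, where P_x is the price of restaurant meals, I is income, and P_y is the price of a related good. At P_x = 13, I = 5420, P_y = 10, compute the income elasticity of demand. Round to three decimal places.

At the given point, Q_x = 17 − 5.63(13) + 0.0414(5420) − 1.9(10) = 17 − 73.19 + 224.388 − 19 = 149.198.
∂Q_x/∂I = +0.0414, so E_I = 0.0414·(5420/149.198) ≈ 1.504.
E_I > 1: normal good (luxury).

1.504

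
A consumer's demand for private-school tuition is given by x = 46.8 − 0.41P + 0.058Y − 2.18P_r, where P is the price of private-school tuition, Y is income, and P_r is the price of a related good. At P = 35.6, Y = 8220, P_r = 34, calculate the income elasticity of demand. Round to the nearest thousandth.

At the given point, x = 46.8 − 0.41(35.6) + 0.058(8220) − 2.18(34) = 46.8 − 14.596 + 476.76 − 74.12 = 434.844.
∂x/∂Y = +0.058, so E_I = 0.058·(8220/434.844) ≈ 1.096.
E_I > 1: normal good (luxury).

1.096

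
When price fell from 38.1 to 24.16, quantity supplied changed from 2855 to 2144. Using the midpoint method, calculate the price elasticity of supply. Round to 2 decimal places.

%Δq = (2144 − 2855)/[(2855 + 2144)/2] = -711/2499.5 ≈ -0.2845.
%ΔP = (24.16 − 38.1)/[(38.1 + 24.16)/2] = -13.94/31.13 ≈ -0.4478.
Arc elasticity E = %Δq/%ΔP ≈ -0.2845/-0.4478 ≈ 0.64.
|E| < 1: supply is inelastic over this range.

0.64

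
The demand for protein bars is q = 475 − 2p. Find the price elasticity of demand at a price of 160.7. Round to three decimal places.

At p = 160.7, q = 153.6.
dq/dp = −2.
Point elasticity E = (dq/dp)·(p/q) = -2 × 160.7/153.6 ≈ -2.092.
|E| > 1, so demand is elastic at this price.

-2.092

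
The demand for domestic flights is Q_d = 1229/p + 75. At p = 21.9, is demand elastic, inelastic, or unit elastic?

inelastic

At p = 21.9, Q_d = 131.1187.
dQ_d/dp = −1229/p² = −2.5625.
Point elasticity E = (dQ_d/dp)·(p/Q_d) = -2.5625 × 21.9/131.1187 ≈ -0.428.
|E| ≈ 0.428 < 1, so demand is inelastic.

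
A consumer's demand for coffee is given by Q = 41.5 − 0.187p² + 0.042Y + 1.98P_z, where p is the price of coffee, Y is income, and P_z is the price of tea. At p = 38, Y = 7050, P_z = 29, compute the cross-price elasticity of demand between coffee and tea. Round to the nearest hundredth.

At the given point, Q = 41.5 − 0.187(38)² + 0.042(7050) + 1.98(29) = 41.5 − 270.028 + 296.1 + 57.42 = 124.992.
∂Q/∂P_z = +1.98, so E_xy = 1.98·(29/124.992) ≈ 0.46.
E_xy > 0: the goods are substitutes.

0.46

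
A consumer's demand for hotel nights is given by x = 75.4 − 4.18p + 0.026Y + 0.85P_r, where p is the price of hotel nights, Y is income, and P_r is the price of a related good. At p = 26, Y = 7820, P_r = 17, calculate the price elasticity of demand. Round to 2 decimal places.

First evaluate x: 75.4 − 4.18(26) + 0.026(7820) + 0.85(17) = 75.4 − 108.68 + 203.32 + 14.45 = 184.49.
∂x/∂p = −4.18, so E_p = (−4.18)·(26/184.49) ≈ -0.59.
|E_p| < 1: demand is inelastic.

-0.59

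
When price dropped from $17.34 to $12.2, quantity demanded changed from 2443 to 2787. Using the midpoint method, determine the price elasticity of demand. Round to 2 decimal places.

-0.38

%Δq = (2787 − 2443)/[(2443 + 2787)/2] = 344/2615 ≈ 0.1315.
%Δp = (12.2 − 17.34)/[(17.34 + 12.2)/2] = -5.14/14.77 ≈ -0.3480.
Arc elasticity E = %Δq/%Δp ≈ 0.1315/-0.3480 ≈ -0.38.
|E| < 1: demand is inelastic over this range.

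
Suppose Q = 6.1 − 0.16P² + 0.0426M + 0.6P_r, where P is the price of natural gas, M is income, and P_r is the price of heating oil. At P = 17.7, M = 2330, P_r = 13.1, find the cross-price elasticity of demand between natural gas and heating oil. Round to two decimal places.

Evaluating quantity at (P, M, P_r) gives Q = 6.1 − 0.16(17.7)² + 0.0426(2330) + 0.6(13.1) = 6.1 − 50.1264 + 99.258 + 7.86 = 63.0916.
∂Q/∂P_r = +0.6, so E_xy = 0.6·(13.1/63.0916) ≈ 0.12.
E_xy > 0: the goods are substitutes.

0.12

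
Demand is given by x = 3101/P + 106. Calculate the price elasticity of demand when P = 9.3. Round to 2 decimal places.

At P = 9.3, x = 439.4409.
dx/dP = −3101/P² = −35.8539.
Point elasticity E = (dx/dP)·(P/x) = -35.8539 × 9.3/439.4409 ≈ -0.76.
|E| < 1, so demand is inelastic at this price.

-0.76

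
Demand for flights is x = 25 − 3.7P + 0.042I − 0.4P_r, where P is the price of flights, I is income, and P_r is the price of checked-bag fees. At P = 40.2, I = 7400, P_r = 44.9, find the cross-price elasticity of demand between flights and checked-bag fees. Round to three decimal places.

-0.106

Evaluating quantity at (P, I, P_r) gives x = 25 − 3.7(40.2) + 0.042(7400) − 0.4(44.9) = 25 − 148.74 + 310.8 − 17.96 = 169.1.
∂x/∂P_r = −0.4, so E_xy = -0.4·(44.9/169.1) ≈ -0.106.
E_xy < 0: the goods are complements.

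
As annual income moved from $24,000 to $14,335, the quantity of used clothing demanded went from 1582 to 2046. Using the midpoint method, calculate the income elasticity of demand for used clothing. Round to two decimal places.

%ΔQ = (2046 − 1582)/[(1582+2046)/2] = 464/1814 ≈ 0.2558.
%ΔY = (14,335 − 24,000)/[(24,000+14,335)/2] = -9665/19167.5 ≈ -0.5042.
E_I = %ΔQ/%ΔY ≈ -0.51.
E_I < 0: inferior good.

-0.51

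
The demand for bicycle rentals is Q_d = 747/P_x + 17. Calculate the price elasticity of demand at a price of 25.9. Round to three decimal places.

At P_x = 25.9, Q_d = 45.8417.
dQ_d/dP_x = −747/P_x² = −1.1136.
Point elasticity E = (dQ_d/dP_x)·(P_x/Q_d) = -1.1136 × 25.9/45.8417 ≈ -0.629.
|E| < 1, so demand is inelastic at this price.

-0.629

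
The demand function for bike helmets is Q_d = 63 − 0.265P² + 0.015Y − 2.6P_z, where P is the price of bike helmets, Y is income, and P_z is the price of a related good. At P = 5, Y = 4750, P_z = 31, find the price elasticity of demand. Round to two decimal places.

Evaluating quantity at (P, Y, P_z) gives Q_d = 63 − 0.265(5)² + 0.015(4750) − 2.6(31) = 63 − 6.625 + 71.25 − 80.6 = 47.025.
∂Q_d/∂P = −2·0.265·P = -2.65, so E_p = -2.65·(5/47.025) ≈ -0.28.
|E_p| < 1: demand is inelastic.

-0.28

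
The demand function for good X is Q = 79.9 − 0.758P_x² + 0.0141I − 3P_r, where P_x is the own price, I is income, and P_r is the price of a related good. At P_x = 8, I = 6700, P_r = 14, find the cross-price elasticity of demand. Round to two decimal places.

First evaluate Q: 79.9 − 0.758(8)² + 0.0141(6700) − 3(14) = 79.9 − 48.512 + 94.47 − 42 = 83.858.
∂Q/∂P_r = −3, so E_xy = -3·(14/83.858) ≈ -0.50.
E_xy < 0: the goods are complements.

-0.50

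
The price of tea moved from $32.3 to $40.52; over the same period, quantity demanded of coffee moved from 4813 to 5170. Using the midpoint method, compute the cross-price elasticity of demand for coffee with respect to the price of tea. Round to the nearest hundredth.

%ΔQ_x = (5170 − 4813)/[(4813+5170)/2] = 357/4991.5 ≈ 0.0715.
%ΔP_y = (40.52 − 32.3)/[(32.3+40.52)/2] ≈ 0.2258.
E_xy = 0.0715/0.2258 ≈ 0.32.
E_xy > 0, so coffee and tea are substitutes.

0.32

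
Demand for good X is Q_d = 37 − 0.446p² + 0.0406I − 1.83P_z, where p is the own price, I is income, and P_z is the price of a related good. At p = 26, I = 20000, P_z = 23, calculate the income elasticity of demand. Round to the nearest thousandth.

At the given point, Q_d = 37 − 0.446(26)² + 0.0406(20000) − 1.83(23) = 37 − 301.496 + 812 − 42.09 = 505.414.
∂Q_d/∂I = +0.0406, so E_I = 0.0406·(20000/505.414) ≈ 1.607.
E_I > 1: normal good (luxury).

1.607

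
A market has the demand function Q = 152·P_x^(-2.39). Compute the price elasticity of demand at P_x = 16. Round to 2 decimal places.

For a Cobb–Douglas (constant-elasticity) form Q = A·P_x^α·…, the elasticity with respect to P_x equals the exponent α at every point.
Here the exponent on P_x is -2.39, so the price elasticity of demand is -2.39.

-2.39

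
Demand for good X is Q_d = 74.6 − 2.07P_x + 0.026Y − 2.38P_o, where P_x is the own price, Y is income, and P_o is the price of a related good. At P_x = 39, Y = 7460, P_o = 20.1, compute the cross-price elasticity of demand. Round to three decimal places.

-0.342

Q_d = 74.6 − 2.07(39) + 0.026(7460) − 2.38(20.1) = 74.6 − 80.73 + 193.96 − 47.838 = 139.992.
∂Q_d/∂P_o = −2.38, so E_xy = -2.38·(20.1/139.992) ≈ -0.342.
E_xy < 0: the goods are complements.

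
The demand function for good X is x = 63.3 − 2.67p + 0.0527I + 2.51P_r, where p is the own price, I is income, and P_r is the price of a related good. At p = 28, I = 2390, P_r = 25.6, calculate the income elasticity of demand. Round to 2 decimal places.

0.70

x = 63.3 − 2.67(28) + 0.0527(2390) + 2.51(25.6) = 63.3 − 74.76 + 125.953 + 64.256 = 178.749.
∂x/∂I = +0.0527, so E_I = 0.0527·(2390/178.749) ≈ 0.70.
E_I ∈ (0,1): normal good (necessity).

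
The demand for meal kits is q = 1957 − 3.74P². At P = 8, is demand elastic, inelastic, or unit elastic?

At P = 8, q = 1717.64.
dq/dP = −2·3.74·P = −59.84.
Point elasticity E = (dq/dP)·(P/q) = -59.84 × 8/1717.64 ≈ -0.279.
|E| ≈ 0.279 < 1, so demand is inelastic.

inelastic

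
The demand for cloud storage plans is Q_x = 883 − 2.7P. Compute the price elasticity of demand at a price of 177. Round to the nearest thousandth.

-1.180

At P = 177, Q_x = 405.1.
dQ_x/dP = −2.7.
Point elasticity E = (dQ_x/dP)·(P/Q_x) = -2.7 × 177/405.1 ≈ -1.180.
|E| > 1, so demand is elastic at this price.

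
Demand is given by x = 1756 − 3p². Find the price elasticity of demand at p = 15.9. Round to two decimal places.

-1.52

At p = 15.9, x = 997.57.
dx/dp = −2·3·p = −95.4.
Point elasticity E = (dx/dp)·(p/x) = -95.4 × 15.9/997.57 ≈ -1.52.
|E| > 1, so demand is elastic at this price.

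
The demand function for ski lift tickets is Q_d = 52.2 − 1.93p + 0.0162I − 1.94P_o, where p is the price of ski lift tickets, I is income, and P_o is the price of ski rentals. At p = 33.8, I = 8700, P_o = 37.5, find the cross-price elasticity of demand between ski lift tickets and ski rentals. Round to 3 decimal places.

Substituting, Q_d = 52.2 − 1.93(33.8) + 0.0162(8700) − 1.94(37.5) = 52.2 − 65.234 + 140.94 − 72.75 = 55.156.
∂Q_d/∂P_o = −1.94, so E_xy = -1.94·(37.5/55.156) ≈ -1.319.
E_xy < 0: the goods are complements.

-1.319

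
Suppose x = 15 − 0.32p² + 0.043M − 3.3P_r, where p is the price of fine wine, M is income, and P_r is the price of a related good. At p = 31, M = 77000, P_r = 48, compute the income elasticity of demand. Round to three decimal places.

1.158

At the given point, x = 15 − 0.32(31)² + 0.043(77000) − 3.3(48) = 15 − 307.52 + 3311 − 158.4 = 2860.08.
∂x/∂M = +0.043, so E_I = 0.043·(77000/2860.08) ≈ 1.158.
E_I > 1: normal good (luxury).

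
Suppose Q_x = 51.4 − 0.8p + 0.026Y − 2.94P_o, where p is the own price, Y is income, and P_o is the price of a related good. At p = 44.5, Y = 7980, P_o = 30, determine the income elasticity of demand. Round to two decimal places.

1.54

Substituting, Q_x = 51.4 − 0.8(44.5) + 0.026(7980) − 2.94(30) = 51.4 − 35.6 + 207.48 − 88.2 = 135.08.
∂Q_x/∂Y = +0.026, so E_I = 0.026·(7980/135.08) ≈ 1.54.
E_I > 1: normal good (luxury).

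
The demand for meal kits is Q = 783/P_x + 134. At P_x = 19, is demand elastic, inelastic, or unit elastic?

At P_x = 19, Q = 175.2105.
dQ/dP_x = −783/P_x² = −2.169.
Point elasticity E = (dQ/dP_x)·(P_x/Q) = -2.169 × 19/175.2105 ≈ -0.235.
|E| ≈ 0.235 < 1, so demand is inelastic.

inelastic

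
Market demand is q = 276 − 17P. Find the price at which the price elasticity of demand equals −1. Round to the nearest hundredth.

For linear demand q = a − bP, E = −bP/(a − bP). |E| = 1 ⇒ bP = a − bP ⇒ P = a/(2b).
P = 276/(2·17) ≈ 8.12.

8.12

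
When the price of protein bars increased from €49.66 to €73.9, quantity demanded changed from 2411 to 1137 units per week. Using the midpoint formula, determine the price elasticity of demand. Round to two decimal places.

-1.83

%ΔQ = (1137 − 2411)/[(2411 + 1137)/2] = -1274/1774 ≈ -0.7182.
%Δp = (73.9 − 49.66)/[(49.66 + 73.9)/2] = 24.24/61.78 ≈ 0.3924.
Arc elasticity E = %ΔQ/%Δp ≈ -0.7182/0.3924 ≈ -1.83.
|E| > 1: demand is elastic over this range.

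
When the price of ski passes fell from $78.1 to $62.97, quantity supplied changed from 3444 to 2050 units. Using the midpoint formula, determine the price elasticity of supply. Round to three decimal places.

%Δq = (2050 − 3444)/[(3444 + 2050)/2] = -1394/2747 ≈ -0.5075.
%ΔP = (62.97 − 78.1)/[(78.1 + 62.97)/2] = -15.13/70.535 ≈ -0.2145.
Arc elasticity E = %Δq/%ΔP ≈ -0.5075/-0.2145 ≈ 2.366.
|E| > 1: supply is elastic over this range.

2.366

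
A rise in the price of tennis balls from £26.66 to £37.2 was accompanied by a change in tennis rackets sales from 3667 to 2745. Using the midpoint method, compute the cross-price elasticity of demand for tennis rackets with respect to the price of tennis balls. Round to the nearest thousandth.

-0.871

%ΔQ_x = (2745 − 3667)/[(3667+2745)/2] = -922/3206 ≈ -0.2876.
%ΔP_y = (37.2 − 26.66)/[(26.66+37.2)/2] ≈ 0.3301.
E_xy = -0.2876/0.3301 ≈ -0.871.
E_xy < 0, so tennis rackets and tennis balls are complements.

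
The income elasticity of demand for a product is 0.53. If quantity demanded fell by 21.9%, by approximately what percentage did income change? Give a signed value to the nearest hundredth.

%ΔQ ≈ E × %ΔI ⇒ %ΔI = %ΔQ / E = (-21.9%)/(0.53) ≈ -41.32%.

-41.32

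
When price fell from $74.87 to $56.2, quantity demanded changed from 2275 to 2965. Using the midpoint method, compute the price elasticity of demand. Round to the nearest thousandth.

-0.924

%Δq = (2965 − 2275)/[(2275 + 2965)/2] = 690/2620 ≈ 0.2634.
%Δp = (56.2 − 74.87)/[(74.87 + 56.2)/2] = -18.67/65.535 ≈ -0.2849.
Arc elasticity E = %Δq/%Δp ≈ 0.2634/-0.2849 ≈ -0.924.
|E| < 1: demand is inelastic over this range.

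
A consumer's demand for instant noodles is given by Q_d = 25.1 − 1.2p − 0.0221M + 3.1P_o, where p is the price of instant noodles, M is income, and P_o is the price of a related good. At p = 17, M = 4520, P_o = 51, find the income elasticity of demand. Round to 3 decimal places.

Substituting, Q_d = 25.1 − 1.2(17) − 0.0221(4520) + 3.1(51) = 25.1 − 20.4 − 99.892 + 158.1 = 62.908.
∂Q_d/∂M = −0.0221, so E_I = -0.0221·(4520/62.908) ≈ -1.588.
E_I < 0: inferior good.

-1.588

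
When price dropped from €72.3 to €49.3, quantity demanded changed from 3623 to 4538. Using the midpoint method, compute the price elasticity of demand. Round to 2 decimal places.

-0.59

%Δq = (4538 − 3623)/[(3623 + 4538)/2] = 915/4080.5 ≈ 0.2242.
%Δp = (49.3 − 72.3)/[(72.3 + 49.3)/2] = -23/60.8 ≈ -0.3783.
Arc elasticity E = %Δq/%Δp ≈ 0.2242/-0.3783 ≈ -0.59.
|E| < 1: demand is inelastic over this range.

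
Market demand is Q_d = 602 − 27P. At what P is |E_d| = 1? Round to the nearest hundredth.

For linear demand Q_d = a − bP, E = −bP/(a − bP). |E| = 1 ⇒ bP = a − bP ⇒ P = a/(2b).
P = 602/(2·27) ≈ 11.15.

11.15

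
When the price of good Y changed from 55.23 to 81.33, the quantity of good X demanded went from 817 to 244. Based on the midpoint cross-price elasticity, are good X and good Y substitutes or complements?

complements

%ΔQ_x = (244 − 817)/[(817+244)/2] = -573/530.5 ≈ -1.0801.
%ΔP_y = (81.33 − 55.23)/[(55.23+81.33)/2] ≈ 0.3822.
E_xy = -1.0801/0.3822 ≈ -2.826.
E_xy < 0, so the goods are complements.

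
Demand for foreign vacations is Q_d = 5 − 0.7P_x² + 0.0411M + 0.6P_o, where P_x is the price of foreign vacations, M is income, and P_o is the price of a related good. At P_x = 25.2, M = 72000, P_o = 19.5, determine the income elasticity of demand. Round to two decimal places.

At the given point, Q_d = 5 − 0.7(25.2)² + 0.0411(72000) + 0.6(19.5) = 5 − 444.528 + 2959.2 + 11.7 = 2531.372.
∂Q_d/∂M = +0.0411, so E_I = 0.0411·(72000/2531.372) ≈ 1.17.
E_I > 1: normal good (luxury).

1.17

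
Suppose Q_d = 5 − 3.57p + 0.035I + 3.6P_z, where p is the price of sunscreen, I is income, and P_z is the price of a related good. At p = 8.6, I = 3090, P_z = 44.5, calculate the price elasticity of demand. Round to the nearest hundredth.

-0.13

First evaluate Q_d: 5 − 3.57(8.6) + 0.035(3090) + 3.6(44.5) = 5 − 30.702 + 108.15 + 160.2 = 242.648.
∂Q_d/∂p = −3.57, so E_p = (−3.57)·(8.6/242.648) ≈ -0.13.
|E_p| < 1: demand is inelastic.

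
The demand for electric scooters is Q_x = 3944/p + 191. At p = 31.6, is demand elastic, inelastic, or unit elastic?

inelastic

At p = 31.6, Q_x = 315.8101.
dQ_x/dp = −3944/p² = −3.9497.
Point elasticity E = (dQ_x/dp)·(p/Q_x) = -3.9497 × 31.6/315.8101 ≈ -0.395.
|E| ≈ 0.395 < 1, so demand is inelastic.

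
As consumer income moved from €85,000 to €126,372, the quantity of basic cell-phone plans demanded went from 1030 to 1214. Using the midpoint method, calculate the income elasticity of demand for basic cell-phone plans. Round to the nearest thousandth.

0.419

%ΔQ = (1214 − 1030)/[(1030+1214)/2] = 184/1122 ≈ 0.1640.
%ΔI = (126,372 − 85,000)/[(85,000+126,372)/2] = 41372/105686 ≈ 0.3915.
E_I = %ΔQ/%ΔI ≈ 0.419.
E_I ∈ (0,1): normal good (necessity).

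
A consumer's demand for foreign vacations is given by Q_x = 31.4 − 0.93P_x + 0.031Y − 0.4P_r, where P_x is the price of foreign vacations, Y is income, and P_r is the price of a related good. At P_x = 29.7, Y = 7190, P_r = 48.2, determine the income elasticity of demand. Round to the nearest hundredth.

Evaluating quantity at (P_x, Y, P_r) gives Q_x = 31.4 − 0.93(29.7) + 0.031(7190) − 0.4(48.2) = 31.4 − 27.621 + 222.89 − 19.28 = 207.389.
∂Q_x/∂Y = +0.031, so E_I = 0.031·(7190/207.389) ≈ 1.07.
E_I > 1: normal good (luxury).

1.07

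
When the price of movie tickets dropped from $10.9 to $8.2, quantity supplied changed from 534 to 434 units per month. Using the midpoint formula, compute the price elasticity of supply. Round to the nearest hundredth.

0.73

%ΔQ = (434 − 534)/[(534 + 434)/2] = -100/484 ≈ -0.2066.
%Δp = (8.2 − 10.9)/[(10.9 + 8.2)/2] = -2.7/9.55 ≈ -0.2827.
Arc elasticity E = %ΔQ/%Δp ≈ -0.2066/-0.2827 ≈ 0.73.
|E| < 1: supply is inelastic over this range.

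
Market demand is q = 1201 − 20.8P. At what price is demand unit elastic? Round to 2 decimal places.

28.87

For linear demand q = a − bP, E = −bP/(a − bP). |E| = 1 ⇒ bP = a − bP ⇒ P = a/(2b).
P = 1201/(2·20.8) ≈ 28.87.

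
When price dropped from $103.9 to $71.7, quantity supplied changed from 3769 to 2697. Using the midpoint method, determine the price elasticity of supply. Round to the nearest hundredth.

%Δq = (2697 − 3769)/[(3769 + 2697)/2] = -1072/3233 ≈ -0.3316.
%ΔP = (71.7 − 103.9)/[(103.9 + 71.7)/2] = -32.2/87.8 ≈ -0.3667.
Arc elasticity E = %Δq/%ΔP ≈ -0.3316/-0.3667 ≈ 0.90.
|E| < 1: supply is inelastic over this range.

0.90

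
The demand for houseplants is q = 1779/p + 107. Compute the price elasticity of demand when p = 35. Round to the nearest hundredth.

At p = 35, q = 157.8286.
dq/dp = −1779/p² = −1.4522.
Point elasticity E = (dq/dp)·(p/q) = -1.4522 × 35/157.8286 ≈ -0.32.
|E| < 1, so demand is inelastic at this price.

-0.32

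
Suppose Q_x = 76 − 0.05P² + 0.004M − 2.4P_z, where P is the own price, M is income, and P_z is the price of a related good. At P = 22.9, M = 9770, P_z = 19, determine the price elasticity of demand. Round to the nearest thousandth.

First evaluate Q_x: 76 − 0.05(22.9)² + 0.004(9770) − 2.4(19) = 76 − 26.2205 + 39.08 − 45.6 = 43.2595.
∂Q_x/∂P = −2·0.05·P = -2.29, so E_p = -2.29·(22.9/43.2595) ≈ -1.212.
|E_p| > 1: demand is elastic.

-1.212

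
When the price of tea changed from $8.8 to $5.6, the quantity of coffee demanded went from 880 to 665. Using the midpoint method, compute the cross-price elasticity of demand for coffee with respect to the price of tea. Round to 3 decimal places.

0.626

%ΔQ_x = (665 − 880)/[(880+665)/2] = -215/772.5 ≈ -0.2783.
%ΔP_y = (5.6 − 8.8)/[(8.8+5.6)/2] ≈ -0.4444.
E_xy = -0.2783/-0.4444 ≈ 0.626.
E_xy > 0, so coffee and tea are substitutes.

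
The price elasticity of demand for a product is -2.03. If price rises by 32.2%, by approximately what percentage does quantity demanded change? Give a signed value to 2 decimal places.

%ΔQ ≈ E × %ΔP = (-2.03) × (32.2%) ≈ -65.37%.

-65.37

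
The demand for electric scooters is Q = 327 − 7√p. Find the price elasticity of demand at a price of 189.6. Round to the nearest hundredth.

-0.21

At p = 189.6, Q = 230.6133.
dQ/dp = −7/(2√p) = −7/(2·13.7695).
Point elasticity E = (dQ/dp)·(p/Q) = -0.2542 × 189.6/230.6133 ≈ -0.21.
|E| < 1, so demand is inelastic at this price.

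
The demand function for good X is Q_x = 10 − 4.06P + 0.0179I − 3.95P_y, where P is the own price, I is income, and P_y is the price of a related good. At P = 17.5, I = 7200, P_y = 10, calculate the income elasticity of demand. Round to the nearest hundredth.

4.55

Evaluating quantity at (P, I, P_y) gives Q_x = 10 − 4.06(17.5) + 0.0179(7200) − 3.95(10) = 10 − 71.05 + 128.88 − 39.5 = 28.33.
∂Q_x/∂I = +0.0179, so E_I = 0.0179·(7200/28.33) ≈ 4.55.
E_I > 1: normal good (luxury).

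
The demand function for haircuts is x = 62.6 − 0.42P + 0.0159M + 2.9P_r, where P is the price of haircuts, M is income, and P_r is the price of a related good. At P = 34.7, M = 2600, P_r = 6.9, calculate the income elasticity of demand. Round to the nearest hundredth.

0.38

Substituting, x = 62.6 − 0.42(34.7) + 0.0159(2600) + 2.9(6.9) = 62.6 − 14.574 + 41.34 + 20.01 = 109.376.
∂x/∂M = +0.0159, so E_I = 0.0159·(2600/109.376) ≈ 0.38.
E_I ∈ (0,1): normal good (necessity).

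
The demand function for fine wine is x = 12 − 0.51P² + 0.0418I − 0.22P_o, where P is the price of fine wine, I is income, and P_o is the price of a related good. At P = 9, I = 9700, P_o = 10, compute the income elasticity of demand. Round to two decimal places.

1.08

Substituting, x = 12 − 0.51(9)² + 0.0418(9700) − 0.22(10) = 12 − 41.31 + 405.46 − 2.2 = 373.95.
∂x/∂I = +0.0418, so E_I = 0.0418·(9700/373.95) ≈ 1.08.
E_I > 1: normal good (luxury).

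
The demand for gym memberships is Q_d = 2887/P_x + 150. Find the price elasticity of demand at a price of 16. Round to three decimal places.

-0.546

At P_x = 16, Q_d = 330.4375.
dQ_d/dP_x = −2887/P_x² = −11.2773.
Point elasticity E = (dQ_d/dP_x)·(P_x/Q_d) = -11.2773 × 16/330.4375 ≈ -0.546.
|E| < 1, so demand is inelastic at this price.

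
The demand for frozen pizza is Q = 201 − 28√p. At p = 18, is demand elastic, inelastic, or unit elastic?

inelastic

At p = 18, Q = 82.2061.
dQ/dp = −28/(2√p) = −28/(2·4.2426).
Point elasticity E = (dQ/dp)·(p/Q) = -3.2998 × 18/82.2061 ≈ -0.723.
|E| ≈ 0.723 < 1, so demand is inelastic.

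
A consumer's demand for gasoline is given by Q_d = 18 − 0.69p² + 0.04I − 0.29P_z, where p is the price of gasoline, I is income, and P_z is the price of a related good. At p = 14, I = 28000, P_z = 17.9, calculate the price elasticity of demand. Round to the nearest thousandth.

-0.271

At the given point, Q_d = 18 − 0.69(14)² + 0.04(28000) − 0.29(17.9) = 18 − 135.24 + 1120 − 5.191 = 997.569.
∂Q_d/∂p = −2·0.69·p = -19.32, so E_p = -19.32·(14/997.569) ≈ -0.271.
|E_p| < 1: demand is inelastic.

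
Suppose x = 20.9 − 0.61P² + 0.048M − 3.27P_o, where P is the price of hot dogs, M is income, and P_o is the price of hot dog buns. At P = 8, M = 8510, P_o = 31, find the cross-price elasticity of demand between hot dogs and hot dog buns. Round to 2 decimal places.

Evaluating quantity at (P, M, P_o) gives x = 20.9 − 0.61(8)² + 0.048(8510) − 3.27(31) = 20.9 − 39.04 + 408.48 − 101.37 = 288.97.
∂x/∂P_o = −3.27, so E_xy = -3.27·(31/288.97) ≈ -0.35.
E_xy < 0: the goods are complements.

-0.35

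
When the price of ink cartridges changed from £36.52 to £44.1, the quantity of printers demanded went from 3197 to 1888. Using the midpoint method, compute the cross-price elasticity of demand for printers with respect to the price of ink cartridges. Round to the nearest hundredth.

-2.74

%ΔQ_x = (1888 − 3197)/[(3197+1888)/2] = -1309/2542.5 ≈ -0.5148.
%ΔP_y = (44.1 − 36.52)/[(36.52+44.1)/2] ≈ 0.1880.
E_xy = -0.5148/0.1880 ≈ -2.74.
E_xy < 0, so printers and ink cartridges are complements.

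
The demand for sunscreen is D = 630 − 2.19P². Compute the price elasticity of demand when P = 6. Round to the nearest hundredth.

At P = 6, D = 551.16.
dD/dP = −2·2.19·P = −26.28.
Point elasticity E = (dD/dP)·(P/D) = -26.28 × 6/551.16 ≈ -0.29.
|E| < 1, so demand is inelastic at this price.

-0.29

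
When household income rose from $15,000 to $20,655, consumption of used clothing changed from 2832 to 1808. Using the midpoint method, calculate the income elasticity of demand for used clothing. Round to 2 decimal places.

%ΔQ = (1808 − 2832)/[(2832+1808)/2] = -1024/2320 ≈ -0.4414.
%ΔM = (20,655 − 15,000)/[(15,000+20,655)/2] = 5655/17827.5 ≈ 0.3172.
E_I = %ΔQ/%ΔM ≈ -1.39.
E_I < 0: inferior good.

-1.39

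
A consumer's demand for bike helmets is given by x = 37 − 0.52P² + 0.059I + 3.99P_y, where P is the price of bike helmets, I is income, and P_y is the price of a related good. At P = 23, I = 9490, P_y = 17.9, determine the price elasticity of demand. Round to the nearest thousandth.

First evaluate x: 37 − 0.52(23)² + 0.059(9490) + 3.99(17.9) = 37 − 275.08 + 559.91 + 71.421 = 393.251.
∂x/∂P = −2·0.52·P = -23.92, so E_p = -23.92·(23/393.251) ≈ -1.399.
|E_p| > 1: demand is elastic.

-1.399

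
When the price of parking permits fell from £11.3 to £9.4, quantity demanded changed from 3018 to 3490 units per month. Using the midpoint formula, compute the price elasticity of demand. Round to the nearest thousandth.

-0.790

%Δq = (3490 − 3018)/[(3018 + 3490)/2] = 472/3254 ≈ 0.1451.
%Δp = (9.4 − 11.3)/[(11.3 + 9.4)/2] = -1.9/10.35 ≈ -0.1836.
Arc elasticity E = %Δq/%Δp ≈ 0.1451/-0.1836 ≈ -0.790.
|E| < 1: demand is inelastic over this range.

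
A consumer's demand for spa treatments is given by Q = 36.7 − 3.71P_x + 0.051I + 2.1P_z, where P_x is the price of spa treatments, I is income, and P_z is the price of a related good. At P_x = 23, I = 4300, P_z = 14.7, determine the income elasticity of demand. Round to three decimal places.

1.088

Q = 36.7 − 3.71(23) + 0.051(4300) + 2.1(14.7) = 36.7 − 85.33 + 219.3 + 30.87 = 201.54.
∂Q/∂I = +0.051, so E_I = 0.051·(4300/201.54) ≈ 1.088.
E_I > 1: normal good (luxury).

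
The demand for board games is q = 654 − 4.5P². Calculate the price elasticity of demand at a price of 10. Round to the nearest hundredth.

At P = 10, q = 204.
dq/dP = −2·4.5·P = −90.
Point elasticity E = (dq/dP)·(P/q) = -90 × 10/204 ≈ -4.41.
|E| > 1, so demand is elastic at this price.

-4.41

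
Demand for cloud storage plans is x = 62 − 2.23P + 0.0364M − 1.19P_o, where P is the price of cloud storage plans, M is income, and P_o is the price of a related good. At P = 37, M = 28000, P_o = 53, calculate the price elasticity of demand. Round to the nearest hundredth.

Substituting, x = 62 − 2.23(37) + 0.0364(28000) − 1.19(53) = 62 − 82.51 + 1019.2 − 63.07 = 935.62.
∂x/∂P = −2.23, so E_p = (−2.23)·(37/935.62) ≈ -0.09.
|E_p| < 1: demand is inelastic.

-0.09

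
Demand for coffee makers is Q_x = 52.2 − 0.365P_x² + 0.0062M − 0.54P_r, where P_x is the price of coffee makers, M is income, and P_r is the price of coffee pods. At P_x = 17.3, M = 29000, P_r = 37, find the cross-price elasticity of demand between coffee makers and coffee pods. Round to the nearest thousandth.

Substituting, Q_x = 52.2 − 0.365(17.3)² + 0.0062(29000) − 0.54(37) = 52.2 − 109.2409 + 179.8 − 19.98 = 102.7792.
∂Q_x/∂P_r = −0.54, so E_xy = -0.54·(37/102.7792) ≈ -0.194.
E_xy < 0: the goods are complements.

-0.194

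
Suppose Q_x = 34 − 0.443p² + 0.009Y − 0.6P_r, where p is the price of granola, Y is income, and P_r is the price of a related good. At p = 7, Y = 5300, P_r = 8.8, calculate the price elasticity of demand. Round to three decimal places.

At the given point, Q_x = 34 − 0.443(7)² + 0.009(5300) − 0.6(8.8) = 34 − 21.707 + 47.7 − 5.28 = 54.713.
∂Q_x/∂p = −2·0.443·p = -6.202, so E_p = -6.202·(7/54.713) ≈ -0.793.
|E_p| < 1: demand is inelastic.

-0.793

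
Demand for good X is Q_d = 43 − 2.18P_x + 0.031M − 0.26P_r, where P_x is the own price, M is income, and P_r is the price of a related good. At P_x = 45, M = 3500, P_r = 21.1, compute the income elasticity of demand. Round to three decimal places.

Substituting, Q_d = 43 − 2.18(45) + 0.031(3500) − 0.26(21.1) = 43 − 98.1 + 108.5 − 5.486 = 47.914.
∂Q_d/∂M = +0.031, so E_I = 0.031·(3500/47.914) ≈ 2.264.
E_I > 1: normal good (luxury).

2.264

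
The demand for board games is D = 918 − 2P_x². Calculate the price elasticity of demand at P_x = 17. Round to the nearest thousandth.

At P_x = 17, D = 340.
dD/dP_x = −2·2·P_x = −68.
Point elasticity E = (dD/dP_x)·(P_x/D) = -68 × 17/340 ≈ -3.400.
|E| > 1, so demand is elastic at this price.

-3.400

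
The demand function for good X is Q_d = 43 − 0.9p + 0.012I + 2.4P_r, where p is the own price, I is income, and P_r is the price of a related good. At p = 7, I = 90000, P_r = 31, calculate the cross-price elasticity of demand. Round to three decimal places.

Substituting, Q_d = 43 − 0.9(7) + 0.012(90000) + 2.4(31) = 43 − 6.3 + 1080 + 74.4 = 1191.1.
∂Q_d/∂P_r = +2.4, so E_xy = 2.4·(31/1191.1) ≈ 0.062.
E_xy > 0: the goods are substitutes.

0.062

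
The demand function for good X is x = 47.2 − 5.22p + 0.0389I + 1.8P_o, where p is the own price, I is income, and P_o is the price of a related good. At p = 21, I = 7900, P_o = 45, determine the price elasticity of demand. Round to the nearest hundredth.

-0.34

x = 47.2 − 5.22(21) + 0.0389(7900) + 1.8(45) = 47.2 − 109.62 + 307.31 + 81 = 325.89.
∂x/∂p = −5.22, so E_p = (−5.22)·(21/325.89) ≈ -0.34.
|E_p| < 1: demand is inelastic.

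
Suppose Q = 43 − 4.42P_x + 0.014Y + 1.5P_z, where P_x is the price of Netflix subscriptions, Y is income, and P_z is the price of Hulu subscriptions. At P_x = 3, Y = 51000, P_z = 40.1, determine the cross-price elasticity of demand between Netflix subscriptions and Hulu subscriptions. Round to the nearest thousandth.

Q = 43 − 4.42(3) + 0.014(51000) + 1.5(40.1) = 43 − 13.26 + 714 + 60.15 = 803.89.
∂Q/∂P_z = +1.5, so E_xy = 1.5·(40.1/803.89) ≈ 0.075.
E_xy > 0: the goods are substitutes.

0.075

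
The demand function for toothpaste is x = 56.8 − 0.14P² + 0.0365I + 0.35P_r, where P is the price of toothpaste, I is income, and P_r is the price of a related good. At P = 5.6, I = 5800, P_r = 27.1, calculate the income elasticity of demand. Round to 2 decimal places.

Substituting, x = 56.8 − 0.14(5.6)² + 0.0365(5800) + 0.35(27.1) = 56.8 − 4.3904 + 211.7 + 9.485 = 273.5946.
∂x/∂I = +0.0365, so E_I = 0.0365·(5800/273.5946) ≈ 0.77.
E_I ∈ (0,1): normal good (necessity).

0.77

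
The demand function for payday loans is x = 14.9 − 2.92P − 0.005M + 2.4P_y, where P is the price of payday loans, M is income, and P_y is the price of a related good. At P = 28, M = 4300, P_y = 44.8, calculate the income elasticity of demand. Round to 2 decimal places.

Evaluating quantity at (P, M, P_y) gives x = 14.9 − 2.92(28) − 0.005(4300) + 2.4(44.8) = 14.9 − 81.76 − 21.5 + 107.52 = 19.16.
∂x/∂M = −0.005, so E_I = -0.005·(4300/19.16) ≈ -1.12.
E_I < 0: inferior good.

-1.12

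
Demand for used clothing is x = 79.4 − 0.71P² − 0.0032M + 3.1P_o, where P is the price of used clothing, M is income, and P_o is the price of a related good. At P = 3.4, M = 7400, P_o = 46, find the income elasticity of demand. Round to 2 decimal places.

-0.12

At the given point, x = 79.4 − 0.71(3.4)² − 0.0032(7400) + 3.1(46) = 79.4 − 8.2076 − 23.68 + 142.6 = 190.1124.
∂x/∂M = −0.0032, so E_I = -0.0032·(7400/190.1124) ≈ -0.12.
E_I < 0: inferior good.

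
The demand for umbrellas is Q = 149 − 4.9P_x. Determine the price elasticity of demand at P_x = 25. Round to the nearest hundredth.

-4.62

At P_x = 25, Q = 26.5.
dQ/dP_x = −4.9.
Point elasticity E = (dQ/dP_x)·(P_x/Q) = -4.9 × 25/26.5 ≈ -4.62.
|E| > 1, so demand is elastic at this price.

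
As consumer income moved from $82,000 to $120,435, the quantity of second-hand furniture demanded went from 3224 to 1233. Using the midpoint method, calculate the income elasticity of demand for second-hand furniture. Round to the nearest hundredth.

%ΔQ = (1233 − 3224)/[(3224+1233)/2] = -1991/2228.5 ≈ -0.8934.
%ΔI = (120,435 − 82,000)/[(82,000+120,435)/2] = 38435/101217.5 ≈ 0.3797.
E_I = %ΔQ/%ΔI ≈ -2.35.
E_I < 0: inferior good.

-2.35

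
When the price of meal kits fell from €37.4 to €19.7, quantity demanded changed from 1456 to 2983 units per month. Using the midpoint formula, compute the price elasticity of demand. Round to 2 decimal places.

%Δq = (2983 − 1456)/[(1456 + 2983)/2] = 1527/2219.5 ≈ 0.6880.
%Δp = (19.7 − 37.4)/[(37.4 + 19.7)/2] = -17.7/28.55 ≈ -0.6200.
Arc elasticity E = %Δq/%Δp ≈ 0.6880/-0.6200 ≈ -1.11.
|E| > 1: demand is elastic over this range.

-1.11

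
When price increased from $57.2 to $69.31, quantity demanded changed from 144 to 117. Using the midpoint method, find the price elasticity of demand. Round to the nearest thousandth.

%ΔQ = (117 − 144)/[(144 + 117)/2] = -27/130.5 ≈ -0.2069.
%Δp = (69.31 − 57.2)/[(57.2 + 69.31)/2] = 12.11/63.255 ≈ 0.1914.
Arc elasticity E = %ΔQ/%Δp ≈ -0.2069/0.1914 ≈ -1.081.
|E| > 1: demand is elastic over this range.

-1.081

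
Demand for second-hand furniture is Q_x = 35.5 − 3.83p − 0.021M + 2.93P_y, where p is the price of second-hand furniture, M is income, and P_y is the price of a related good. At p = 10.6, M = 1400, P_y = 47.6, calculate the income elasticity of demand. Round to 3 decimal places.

-0.280

Q_x = 35.5 − 3.83(10.6) − 0.021(1400) + 2.93(47.6) = 35.5 − 40.598 − 29.4 + 139.468 = 104.97.
∂Q_x/∂M = −0.021, so E_I = -0.021·(1400/104.97) ≈ -0.280.
E_I < 0: inferior good.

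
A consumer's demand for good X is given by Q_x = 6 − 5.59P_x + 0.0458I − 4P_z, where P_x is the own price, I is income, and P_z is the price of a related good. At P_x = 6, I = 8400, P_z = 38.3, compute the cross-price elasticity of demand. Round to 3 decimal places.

Q_x = 6 − 5.59(6) + 0.0458(8400) − 4(38.3) = 6 − 33.54 + 384.72 − 153.2 = 203.98.
∂Q_x/∂P_z = −4, so E_xy = -4·(38.3/203.98) ≈ -0.751.
E_xy < 0: the goods are complements.

-0.751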